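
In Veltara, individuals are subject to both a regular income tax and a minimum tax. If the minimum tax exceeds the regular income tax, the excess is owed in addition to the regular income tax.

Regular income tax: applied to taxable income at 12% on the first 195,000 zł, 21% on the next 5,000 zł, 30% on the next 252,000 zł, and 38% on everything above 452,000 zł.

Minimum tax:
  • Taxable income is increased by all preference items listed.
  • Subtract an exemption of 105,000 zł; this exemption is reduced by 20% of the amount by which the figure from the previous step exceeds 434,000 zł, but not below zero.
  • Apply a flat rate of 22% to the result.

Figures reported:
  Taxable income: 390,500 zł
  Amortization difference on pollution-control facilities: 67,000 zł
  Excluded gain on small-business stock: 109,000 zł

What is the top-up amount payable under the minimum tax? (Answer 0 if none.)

25,760 zł

Minimum tax:
  Adjusted income: 390,500 zł + 67,000 zł + 109,000 zł = 566,500 zł
  Exemption: 105,000 zł − 20% × (566,500 zł − 434,000 zł) = 105,000 zł − 26,500 zł = 78,500 zł
  Base: 566,500 zł − 78,500 zł = 488,000 zł
  488,000 zł × 22% = 107,360 zł

Regular income tax:
  195,000 zł × 12% = 23,400 zł
  5,000 zł × 21% = 1,050 zł
  190,500 zł × 30% = 57,150 zł
  → 81,600 zł

Excess of minimum tax over regular income tax: 107,360 zł − 81,600 zł = 25,760 zł.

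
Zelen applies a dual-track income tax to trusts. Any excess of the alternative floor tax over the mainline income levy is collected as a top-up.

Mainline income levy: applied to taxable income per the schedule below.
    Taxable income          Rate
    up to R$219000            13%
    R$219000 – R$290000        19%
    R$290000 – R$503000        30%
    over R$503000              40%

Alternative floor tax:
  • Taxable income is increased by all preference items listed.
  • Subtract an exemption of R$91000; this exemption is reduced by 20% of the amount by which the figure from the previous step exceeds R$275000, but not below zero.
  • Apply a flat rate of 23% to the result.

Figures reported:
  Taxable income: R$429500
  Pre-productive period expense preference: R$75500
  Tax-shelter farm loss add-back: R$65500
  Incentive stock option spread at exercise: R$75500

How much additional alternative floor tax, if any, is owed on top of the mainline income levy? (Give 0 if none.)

R$60906

Mainline income levy:
  R$219000 × 13% = R$28470
  R$71000 × 19% = R$13490
  R$139500 × 30% = R$41850
  → R$83810

Alternative floor tax:
  Adjusted income: R$429500 + R$75500 + R$65500 + R$75500 = R$646000
  Exemption: R$91000 − 20% × (R$646000 − R$275000) = R$91000 − R$74200 = R$16800
  Base: R$646000 − R$16800 = R$629200
  R$629200 × 23% = R$144716

Excess of alternative floor tax over mainline income levy: R$144716 − R$83810 = R$60906.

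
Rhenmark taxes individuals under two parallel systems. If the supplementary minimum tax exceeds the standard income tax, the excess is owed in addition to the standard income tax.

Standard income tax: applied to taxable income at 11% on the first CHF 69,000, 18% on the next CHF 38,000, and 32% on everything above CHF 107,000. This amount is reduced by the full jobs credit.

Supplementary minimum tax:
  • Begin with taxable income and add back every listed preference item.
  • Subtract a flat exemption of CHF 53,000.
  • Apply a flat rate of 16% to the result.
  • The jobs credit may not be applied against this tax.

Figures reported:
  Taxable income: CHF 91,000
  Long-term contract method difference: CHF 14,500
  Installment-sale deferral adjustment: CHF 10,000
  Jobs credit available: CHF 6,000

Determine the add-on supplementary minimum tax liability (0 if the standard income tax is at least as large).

Supplementary minimum tax:
  Adjusted income: CHF 91,000 + CHF 14,500 + CHF 10,000 = CHF 115,500
  Less exemption CHF 53,000 → base CHF 62,500
  CHF 62,500 × 16% = CHF 10,000

Standard income tax:
  CHF 69,000 × 11% = CHF 7,590
  CHF 22,000 × 18% = CHF 3,960
  → CHF 11,550
  Less jobs credit CHF 6,000 → CHF 5,550

Excess of supplementary minimum tax over standard income tax: CHF 10,000 − CHF 5,550 = CHF 4,450.

CHF 4,450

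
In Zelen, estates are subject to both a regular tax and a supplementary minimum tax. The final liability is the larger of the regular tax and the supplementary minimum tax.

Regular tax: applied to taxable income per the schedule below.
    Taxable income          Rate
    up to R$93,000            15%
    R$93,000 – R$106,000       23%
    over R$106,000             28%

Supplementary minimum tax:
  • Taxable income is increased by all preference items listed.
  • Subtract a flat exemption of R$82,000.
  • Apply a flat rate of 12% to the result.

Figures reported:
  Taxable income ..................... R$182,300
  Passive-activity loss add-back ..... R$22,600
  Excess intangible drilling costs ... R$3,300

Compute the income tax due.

R$38,304

Regular tax:
  R$93,000 × 15% = R$13,950
  R$13,000 × 23% = R$2,990
  R$76,300 × 28% = R$21,364
  → R$38,304

Supplementary minimum tax:
  Adjusted income: R$182,300 + R$22,600 + R$3,300 = R$208,200
  Less exemption R$82,000 → base R$126,200
  R$126,200 × 12% = R$15,144

R$38,304 > R$15,144, so the regular tax governs.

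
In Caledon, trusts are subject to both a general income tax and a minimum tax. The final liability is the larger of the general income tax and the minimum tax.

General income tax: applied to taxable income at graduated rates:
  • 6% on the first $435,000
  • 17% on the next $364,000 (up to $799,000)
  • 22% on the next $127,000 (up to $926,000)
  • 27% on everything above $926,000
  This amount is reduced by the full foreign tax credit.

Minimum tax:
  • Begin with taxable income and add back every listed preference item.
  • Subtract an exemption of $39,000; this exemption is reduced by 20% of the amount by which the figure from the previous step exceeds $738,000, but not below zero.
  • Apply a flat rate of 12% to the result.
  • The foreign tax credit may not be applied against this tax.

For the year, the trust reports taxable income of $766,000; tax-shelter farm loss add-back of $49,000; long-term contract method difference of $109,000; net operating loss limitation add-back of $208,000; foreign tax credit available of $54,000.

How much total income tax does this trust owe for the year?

Minimum tax:
  Adjusted income: $766,000 + $49,000 + $109,000 + $208,000 = $1,132,000
  Exemption: 20% × ($1,132,000 − $738,000) = $78,800 ≥ $39,000, so the exemption is fully phased out
  Base: $1,132,000 − $0 = $1,132,000
  $1,132,000 × 12% = $135,840

General income tax:
  $435,000 × 6% = $26,100
  $331,000 × 17% = $56,270
  → $82,370
  Less foreign tax credit $54,000 → $28,370

$135,840 > $28,370, so the minimum tax is the binding amount.

$135,840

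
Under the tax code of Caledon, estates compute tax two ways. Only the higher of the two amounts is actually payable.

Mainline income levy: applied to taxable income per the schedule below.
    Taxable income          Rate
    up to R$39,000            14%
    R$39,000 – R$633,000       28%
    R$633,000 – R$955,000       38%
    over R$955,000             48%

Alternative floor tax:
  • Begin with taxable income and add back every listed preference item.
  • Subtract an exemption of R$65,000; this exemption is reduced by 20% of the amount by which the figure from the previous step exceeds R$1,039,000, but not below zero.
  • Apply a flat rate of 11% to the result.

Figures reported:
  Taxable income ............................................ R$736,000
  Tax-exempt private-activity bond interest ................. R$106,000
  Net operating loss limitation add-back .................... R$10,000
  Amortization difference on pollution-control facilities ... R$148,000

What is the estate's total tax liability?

R$210,920

Alternative floor tax:
  Adjusted income: R$736,000 + R$106,000 + R$10,000 + R$148,000 = R$1,000,000
  Exemption: R$1,000,000 ≤ R$1,039,000, so full R$65,000 applies
  Base: R$1,000,000 − R$65,000 = R$935,000
  R$935,000 × 11% = R$102,850

Mainline income levy:
  R$39,000 × 14% = R$5,460
  R$594,000 × 28% = R$166,320
  R$103,000 × 38% = R$39,140
  → R$210,920

R$210,920 > R$102,850, so the mainline income levy governs.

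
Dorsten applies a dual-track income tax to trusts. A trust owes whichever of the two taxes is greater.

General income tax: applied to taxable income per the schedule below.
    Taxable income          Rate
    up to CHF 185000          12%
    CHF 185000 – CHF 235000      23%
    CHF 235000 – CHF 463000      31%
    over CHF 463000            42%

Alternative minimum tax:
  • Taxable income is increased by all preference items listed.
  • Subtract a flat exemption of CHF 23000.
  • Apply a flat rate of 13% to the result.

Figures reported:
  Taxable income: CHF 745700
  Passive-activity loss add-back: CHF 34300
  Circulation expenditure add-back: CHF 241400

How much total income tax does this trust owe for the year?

General income tax:
  CHF 185000 × 12% = CHF 22200
  CHF 50000 × 23% = CHF 11500
  CHF 228000 × 31% = CHF 70680
  CHF 282700 × 42% = CHF 118734
  → CHF 223114

Alternative minimum tax:
  Adjusted income: CHF 745700 + CHF 34300 + CHF 241400 = CHF 1021400
  Less exemption CHF 23000 → base CHF 998400
  CHF 998400 × 13% = CHF 129792

CHF 223114 > CHF 129792, so the general income tax governs.

CHF 223114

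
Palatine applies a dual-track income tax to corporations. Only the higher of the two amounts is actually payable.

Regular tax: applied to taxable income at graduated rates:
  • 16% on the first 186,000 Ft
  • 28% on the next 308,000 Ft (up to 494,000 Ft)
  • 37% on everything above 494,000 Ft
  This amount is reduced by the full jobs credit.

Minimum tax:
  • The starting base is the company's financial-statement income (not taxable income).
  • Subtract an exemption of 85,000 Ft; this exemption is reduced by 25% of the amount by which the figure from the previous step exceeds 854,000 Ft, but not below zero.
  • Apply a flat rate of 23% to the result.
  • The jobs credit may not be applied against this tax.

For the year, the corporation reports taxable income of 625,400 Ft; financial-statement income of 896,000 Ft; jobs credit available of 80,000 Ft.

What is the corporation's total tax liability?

188,945 Ft

Regular tax:
  186,000 Ft × 16% = 29,760 Ft
  308,000 Ft × 28% = 86,240 Ft
  131,400 Ft × 37% = 48,618 Ft
  → 164,618 Ft
  Less jobs credit 80,000 Ft → 84,618 Ft

Minimum tax:
  Base (financial-statement income): 896,000 Ft
  Exemption: 85,000 Ft − 25% × (896,000 Ft − 854,000 Ft) = 85,000 Ft − 10,500 Ft = 74,500 Ft
  Base: 896,000 Ft − 74,500 Ft = 821,500 Ft
  821,500 Ft × 23% = 188,945 Ft

188,945 Ft > 84,618 Ft, so the minimum tax is the binding amount.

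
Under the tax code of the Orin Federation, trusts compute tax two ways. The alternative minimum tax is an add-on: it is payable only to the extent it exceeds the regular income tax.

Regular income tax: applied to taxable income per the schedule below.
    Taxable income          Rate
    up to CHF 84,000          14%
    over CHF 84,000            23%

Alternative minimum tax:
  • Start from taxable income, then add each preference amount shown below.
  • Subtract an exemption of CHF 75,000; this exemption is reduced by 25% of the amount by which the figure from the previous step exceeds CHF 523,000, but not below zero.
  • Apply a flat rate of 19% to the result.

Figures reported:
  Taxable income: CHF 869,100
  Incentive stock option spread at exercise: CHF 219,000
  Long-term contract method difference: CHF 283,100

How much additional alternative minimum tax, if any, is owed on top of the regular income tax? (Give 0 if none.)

Alternative minimum tax:
  Adjusted income: CHF 869,100 + CHF 219,000 + CHF 283,100 = CHF 1,371,200
  Exemption: 25% × (CHF 1,371,200 − CHF 523,000) = CHF 212,050 ≥ CHF 75,000, so the exemption is fully phased out
  Base: CHF 1,371,200 − CHF 0 = CHF 1,371,200
  CHF 1,371,200 × 19% = CHF 260,528

Regular income tax:
  CHF 84,000 × 14% = CHF 11,760
  CHF 785,100 × 23% = CHF 180,573
  → CHF 192,333

Excess of alternative minimum tax over regular income tax: CHF 260,528 − CHF 192,333 = CHF 68,195.

CHF 68,195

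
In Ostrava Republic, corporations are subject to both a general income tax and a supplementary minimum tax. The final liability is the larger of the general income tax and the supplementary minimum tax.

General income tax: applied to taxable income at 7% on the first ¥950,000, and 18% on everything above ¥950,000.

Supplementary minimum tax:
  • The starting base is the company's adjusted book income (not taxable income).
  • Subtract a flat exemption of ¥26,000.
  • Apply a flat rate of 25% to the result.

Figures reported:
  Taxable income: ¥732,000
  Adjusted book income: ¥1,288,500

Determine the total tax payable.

¥315,625

General income tax:
  ¥732,000 × 7% = ¥51,240

Supplementary minimum tax:
  Base (adjusted book income): ¥1,288,500
  Less exemption ¥26,000 → base ¥1,262,500
  ¥1,262,500 × 25% = ¥315,625

¥315,625 > ¥51,240, so the supplementary minimum tax is the binding amount.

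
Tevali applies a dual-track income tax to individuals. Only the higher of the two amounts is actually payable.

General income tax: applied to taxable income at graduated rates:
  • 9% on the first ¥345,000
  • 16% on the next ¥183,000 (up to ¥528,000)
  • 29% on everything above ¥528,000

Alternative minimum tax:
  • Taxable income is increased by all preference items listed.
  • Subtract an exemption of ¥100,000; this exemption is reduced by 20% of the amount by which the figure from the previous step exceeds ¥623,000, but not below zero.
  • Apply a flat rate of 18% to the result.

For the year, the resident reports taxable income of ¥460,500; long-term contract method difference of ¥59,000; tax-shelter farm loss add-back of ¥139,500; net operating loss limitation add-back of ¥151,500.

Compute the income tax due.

¥134,640

Alternative minimum tax:
  Adjusted income: ¥460,500 + ¥59,000 + ¥139,500 + ¥151,500 = ¥810,500
  Exemption: ¥100,000 − 20% × (¥810,500 − ¥623,000) = ¥100,000 − ¥37,500 = ¥62,500
  Base: ¥810,500 − ¥62,500 = ¥748,000
  ¥748,000 × 18% = ¥134,640

General income tax:
  ¥345,000 × 9% = ¥31,050
  ¥115,500 × 16% = ¥18,480
  → ¥49,530

¥134,640 > ¥49,530, so the alternative minimum tax is the binding amount.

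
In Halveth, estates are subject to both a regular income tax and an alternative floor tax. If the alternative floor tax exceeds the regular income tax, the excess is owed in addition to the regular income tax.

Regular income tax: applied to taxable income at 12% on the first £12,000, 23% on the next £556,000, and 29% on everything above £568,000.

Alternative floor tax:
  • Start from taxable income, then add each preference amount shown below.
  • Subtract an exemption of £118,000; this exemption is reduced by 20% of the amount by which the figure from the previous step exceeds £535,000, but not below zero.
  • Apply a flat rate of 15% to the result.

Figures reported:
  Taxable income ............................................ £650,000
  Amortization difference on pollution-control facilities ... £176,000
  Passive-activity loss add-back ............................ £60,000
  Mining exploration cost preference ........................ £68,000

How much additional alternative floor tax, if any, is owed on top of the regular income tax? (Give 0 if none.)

£0

Regular income tax:
  £12,000 × 12% = £1,440
  £556,000 × 23% = £127,880
  £82,000 × 29% = £23,780
  → £153,100

Alternative floor tax:
  Adjusted income: £650,000 + £176,000 + £60,000 + £68,000 = £954,000
  Exemption: £118,000 − 20% × (£954,000 − £535,000) = £118,000 − £83,800 = £34,200
  Base: £954,000 − £34,200 = £919,800
  £919,800 × 15% = £137,970

£137,970 ≤ £153,100, so no add-on is due.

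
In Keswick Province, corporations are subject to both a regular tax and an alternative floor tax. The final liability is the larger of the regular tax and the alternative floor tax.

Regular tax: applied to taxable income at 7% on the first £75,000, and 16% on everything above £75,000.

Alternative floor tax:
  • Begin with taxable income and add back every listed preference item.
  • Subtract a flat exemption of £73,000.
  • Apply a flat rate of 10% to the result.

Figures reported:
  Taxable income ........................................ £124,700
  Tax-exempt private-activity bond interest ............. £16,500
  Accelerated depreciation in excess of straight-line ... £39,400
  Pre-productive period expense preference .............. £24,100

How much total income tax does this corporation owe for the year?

Regular tax:
  £75,000 × 7% = £5,250
  £49,700 × 16% = £7,952
  → £13,202

Alternative floor tax:
  Adjusted income: £124,700 + £16,500 + £39,400 + £24,100 = £204,700
  Less exemption £73,000 → base £131,700
  £131,700 × 10% = £13,170

£13,202 > £13,170, so the regular tax governs.

£13,202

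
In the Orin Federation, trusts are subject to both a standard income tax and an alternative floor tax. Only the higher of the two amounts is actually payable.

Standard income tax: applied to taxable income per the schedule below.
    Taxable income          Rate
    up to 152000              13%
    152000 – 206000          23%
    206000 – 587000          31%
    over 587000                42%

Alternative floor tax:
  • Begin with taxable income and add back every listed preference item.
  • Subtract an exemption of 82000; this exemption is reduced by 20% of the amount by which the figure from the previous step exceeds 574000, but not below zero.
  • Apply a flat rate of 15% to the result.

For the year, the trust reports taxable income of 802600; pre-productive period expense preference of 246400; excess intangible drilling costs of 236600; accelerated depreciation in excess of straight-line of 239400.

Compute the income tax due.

240842

Alternative floor tax:
  Adjusted income: 802600 + 246400 + 236600 + 239400 = 1525000
  Exemption: 20% × (1525000 − 574000) = 190200 ≥ 82000, so the exemption is fully phased out
  Base: 1525000 − 0 = 1525000
  1525000 × 15% = 228750

Standard income tax:
  152000 × 13% = 19760
  54000 × 23% = 12420
  381000 × 31% = 118110
  215600 × 42% = 90552
  → 240842

240842 > 228750, so the standard income tax governs.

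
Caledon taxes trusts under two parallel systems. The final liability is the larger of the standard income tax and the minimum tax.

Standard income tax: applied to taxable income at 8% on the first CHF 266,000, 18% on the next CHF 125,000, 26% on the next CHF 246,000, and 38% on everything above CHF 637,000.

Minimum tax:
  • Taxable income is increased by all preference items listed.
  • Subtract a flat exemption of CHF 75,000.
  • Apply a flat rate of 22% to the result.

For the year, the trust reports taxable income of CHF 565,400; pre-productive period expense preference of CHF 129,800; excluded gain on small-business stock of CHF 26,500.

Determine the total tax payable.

CHF 142,274

Standard income tax:
  CHF 266,000 × 8% = CHF 21,280
  CHF 125,000 × 18% = CHF 22,500
  CHF 174,400 × 26% = CHF 45,344
  → CHF 89,124

Minimum tax:
  Adjusted income: CHF 565,400 + CHF 129,800 + CHF 26,500 = CHF 721,700
  Less exemption CHF 75,000 → base CHF 646,700
  CHF 646,700 × 22% = CHF 142,274

CHF 142,274 > CHF 89,124, so the minimum tax is the binding amount.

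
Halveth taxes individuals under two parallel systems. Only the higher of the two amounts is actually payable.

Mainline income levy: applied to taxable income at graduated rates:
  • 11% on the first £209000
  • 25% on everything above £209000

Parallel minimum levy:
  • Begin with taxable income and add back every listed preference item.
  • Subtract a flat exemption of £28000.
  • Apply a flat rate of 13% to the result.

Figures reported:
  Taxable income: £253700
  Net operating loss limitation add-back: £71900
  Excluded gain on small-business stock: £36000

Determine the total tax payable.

Parallel minimum levy:
  Adjusted income: £253700 + £71900 + £36000 = £361600
  Less exemption £28000 → base £333600
  £333600 × 13% = £43368

Mainline income levy:
  £209000 × 11% = £22990
  £44700 × 25% = £11175
  → £34165

£43368 > £34165, so the parallel minimum levy is the binding amount.

£43368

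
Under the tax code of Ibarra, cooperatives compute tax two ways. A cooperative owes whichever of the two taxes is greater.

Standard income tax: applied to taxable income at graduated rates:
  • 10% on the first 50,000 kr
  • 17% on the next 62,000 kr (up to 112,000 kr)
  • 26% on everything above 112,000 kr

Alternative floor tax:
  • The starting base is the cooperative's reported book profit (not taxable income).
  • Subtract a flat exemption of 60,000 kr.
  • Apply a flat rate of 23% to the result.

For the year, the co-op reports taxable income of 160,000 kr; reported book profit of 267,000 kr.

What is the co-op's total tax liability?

Standard income tax:
  50,000 kr × 10% = 5,000 kr
  62,000 kr × 17% = 10,540 kr
  48,000 kr × 26% = 12,480 kr
  → 28,020 kr

Alternative floor tax:
  Base (reported book profit): 267,000 kr
  Less exemption 60,000 kr → base 207,000 kr
  207,000 kr × 23% = 47,610 kr

47,610 kr > 28,020 kr, so the alternative floor tax is the binding amount.

47,610 kr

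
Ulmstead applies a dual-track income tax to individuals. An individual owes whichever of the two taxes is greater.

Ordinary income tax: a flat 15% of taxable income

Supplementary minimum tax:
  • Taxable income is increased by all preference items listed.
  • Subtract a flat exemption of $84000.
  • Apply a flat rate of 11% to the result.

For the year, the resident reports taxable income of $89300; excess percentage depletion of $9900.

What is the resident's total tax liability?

Supplementary minimum tax:
  Adjusted income: $89300 + $9900 = $99200
  Less exemption $84000 → base $15200
  $15200 × 11% = $1672

Ordinary income tax:
  $89300 × 15% = $13395

$13395 > $1672, so the ordinary income tax governs.

$13395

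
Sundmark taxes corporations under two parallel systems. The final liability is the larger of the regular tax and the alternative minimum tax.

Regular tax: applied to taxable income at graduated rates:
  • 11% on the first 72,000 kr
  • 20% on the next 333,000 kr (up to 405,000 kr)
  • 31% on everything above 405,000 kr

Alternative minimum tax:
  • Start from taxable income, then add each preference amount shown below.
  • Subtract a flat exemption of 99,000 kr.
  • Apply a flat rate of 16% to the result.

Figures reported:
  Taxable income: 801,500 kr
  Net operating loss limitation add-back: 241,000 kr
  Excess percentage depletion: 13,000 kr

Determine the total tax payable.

Alternative minimum tax:
  Adjusted income: 801,500 kr + 241,000 kr + 13,000 kr = 1,055,500 kr
  Less exemption 99,000 kr → base 956,500 kr
  956,500 kr × 16% = 153,040 kr

Regular tax:
  72,000 kr × 11% = 7,920 kr
  333,000 kr × 20% = 66,600 kr
  396,500 kr × 31% = 122,915 kr
  → 197,435 kr

197,435 kr > 153,040 kr, so the regular tax governs.

197,435 kr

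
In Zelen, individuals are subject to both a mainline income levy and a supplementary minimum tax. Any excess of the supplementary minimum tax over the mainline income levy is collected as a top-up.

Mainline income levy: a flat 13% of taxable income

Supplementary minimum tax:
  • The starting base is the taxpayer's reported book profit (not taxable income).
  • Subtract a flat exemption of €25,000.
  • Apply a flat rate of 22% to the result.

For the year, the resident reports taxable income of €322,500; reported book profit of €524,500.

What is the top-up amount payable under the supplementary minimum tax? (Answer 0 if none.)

Supplementary minimum tax:
  Base (reported book profit): €524,500
  Less exemption €25,000 → base €499,500
  €499,500 × 22% = €109,890

Mainline income levy:
  €322,500 × 13% = €41,925

Excess of supplementary minimum tax over mainline income levy: €109,890 − €41,925 = €67,965.

€67,965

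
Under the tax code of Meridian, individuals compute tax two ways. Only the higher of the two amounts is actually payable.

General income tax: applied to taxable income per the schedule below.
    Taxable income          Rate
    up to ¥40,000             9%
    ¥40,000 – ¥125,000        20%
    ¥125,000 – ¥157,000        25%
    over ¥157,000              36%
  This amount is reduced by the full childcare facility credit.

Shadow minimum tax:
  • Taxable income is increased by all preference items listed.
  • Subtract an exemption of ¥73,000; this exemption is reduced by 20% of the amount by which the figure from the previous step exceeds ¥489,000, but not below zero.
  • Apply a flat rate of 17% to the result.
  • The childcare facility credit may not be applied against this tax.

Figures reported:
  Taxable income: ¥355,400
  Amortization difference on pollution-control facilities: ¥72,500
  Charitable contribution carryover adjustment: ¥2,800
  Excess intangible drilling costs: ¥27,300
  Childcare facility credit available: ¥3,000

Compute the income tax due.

Shadow minimum tax:
  Adjusted income: ¥355,400 + ¥72,500 + ¥2,800 + ¥27,300 = ¥458,000
  Exemption: ¥458,000 ≤ ¥489,000, so full ¥73,000 applies
  Base: ¥458,000 − ¥73,000 = ¥385,000
  ¥385,000 × 17% = ¥65,450

General income tax:
  ¥40,000 × 9% = ¥3,600
  ¥85,000 × 20% = ¥17,000
  ¥32,000 × 25% = ¥8,000
  ¥198,400 × 36% = ¥71,424
  → ¥100,024
  Less childcare facility credit ¥3,000 → ¥97,024

¥97,024 > ¥65,450, so the general income tax governs.

¥97,024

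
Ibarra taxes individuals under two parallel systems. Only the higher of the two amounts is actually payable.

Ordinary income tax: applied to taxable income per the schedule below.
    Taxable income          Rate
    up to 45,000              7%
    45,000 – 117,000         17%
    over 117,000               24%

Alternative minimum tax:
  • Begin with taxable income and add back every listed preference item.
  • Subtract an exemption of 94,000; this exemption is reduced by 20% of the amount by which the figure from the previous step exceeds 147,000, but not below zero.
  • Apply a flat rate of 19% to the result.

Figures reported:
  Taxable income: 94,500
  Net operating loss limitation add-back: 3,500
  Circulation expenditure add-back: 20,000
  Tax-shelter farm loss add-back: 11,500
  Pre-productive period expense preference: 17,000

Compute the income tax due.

11,565

Alternative minimum tax:
  Adjusted income: 94,500 + 3,500 + 20,000 + 11,500 + 17,000 = 146,500
  Exemption: 146,500 ≤ 147,000, so full 94,000 applies
  Base: 146,500 − 94,000 = 52,500
  52,500 × 19% = 9,975

Ordinary income tax:
  45,000 × 7% = 3,150
  49,500 × 17% = 8,415
  → 11,565

11,565 > 9,975, so the ordinary income tax governs.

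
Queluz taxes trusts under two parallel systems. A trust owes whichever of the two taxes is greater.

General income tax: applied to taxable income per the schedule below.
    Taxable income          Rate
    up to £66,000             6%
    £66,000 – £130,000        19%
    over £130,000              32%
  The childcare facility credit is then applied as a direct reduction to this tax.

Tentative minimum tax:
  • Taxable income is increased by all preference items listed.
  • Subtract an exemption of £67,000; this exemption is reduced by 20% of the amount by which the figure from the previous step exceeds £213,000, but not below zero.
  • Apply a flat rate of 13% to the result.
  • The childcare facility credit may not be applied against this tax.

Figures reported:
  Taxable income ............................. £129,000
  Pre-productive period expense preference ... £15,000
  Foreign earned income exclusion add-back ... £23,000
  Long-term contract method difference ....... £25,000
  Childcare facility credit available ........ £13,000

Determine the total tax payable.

Tentative minimum tax:
  Adjusted income: £129,000 + £15,000 + £23,000 + £25,000 = £192,000
  Exemption: £192,000 ≤ £213,000, so full £67,000 applies
  Base: £192,000 − £67,000 = £125,000
  £125,000 × 13% = £16,250

General income tax:
  £66,000 × 6% = £3,960
  £63,000 × 19% = £11,970
  → £15,930
  Less childcare facility credit £13,000 → £2,930

£16,250 > £2,930, so the tentative minimum tax is the binding amount.

£16,250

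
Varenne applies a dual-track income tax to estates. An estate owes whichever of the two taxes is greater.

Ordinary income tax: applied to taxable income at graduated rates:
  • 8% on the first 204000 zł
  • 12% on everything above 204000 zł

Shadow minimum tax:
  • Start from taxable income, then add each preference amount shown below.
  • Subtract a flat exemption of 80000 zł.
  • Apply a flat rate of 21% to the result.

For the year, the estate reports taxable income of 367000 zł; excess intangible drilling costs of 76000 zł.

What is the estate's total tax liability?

Ordinary income tax:
  204000 zł × 8% = 16320 zł
  163000 zł × 12% = 19560 zł
  → 35880 zł

Shadow minimum tax:
  Adjusted income: 367000 zł + 76000 zł = 443000 zł
  Less exemption 80000 zł → base 363000 zł
  363000 zł × 21% = 76230 zł

76230 zł > 35880 zł, so the shadow minimum tax is the binding amount.

76230 zł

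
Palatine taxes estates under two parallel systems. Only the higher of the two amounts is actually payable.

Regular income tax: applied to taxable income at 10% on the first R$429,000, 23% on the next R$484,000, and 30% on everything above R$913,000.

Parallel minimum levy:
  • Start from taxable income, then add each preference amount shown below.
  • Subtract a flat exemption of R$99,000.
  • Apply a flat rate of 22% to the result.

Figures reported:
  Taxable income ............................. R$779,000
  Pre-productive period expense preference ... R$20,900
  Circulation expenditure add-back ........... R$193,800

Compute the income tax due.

R$196,834

Regular income tax:
  R$429,000 × 10% = R$42,900
  R$350,000 × 23% = R$80,500
  → R$123,400

Parallel minimum levy:
  Adjusted income: R$779,000 + R$20,900 + R$193,800 = R$993,700
  Less exemption R$99,000 → base R$894,700
  R$894,700 × 22% = R$196,834

R$196,834 > R$123,400, so the parallel minimum levy is the binding amount.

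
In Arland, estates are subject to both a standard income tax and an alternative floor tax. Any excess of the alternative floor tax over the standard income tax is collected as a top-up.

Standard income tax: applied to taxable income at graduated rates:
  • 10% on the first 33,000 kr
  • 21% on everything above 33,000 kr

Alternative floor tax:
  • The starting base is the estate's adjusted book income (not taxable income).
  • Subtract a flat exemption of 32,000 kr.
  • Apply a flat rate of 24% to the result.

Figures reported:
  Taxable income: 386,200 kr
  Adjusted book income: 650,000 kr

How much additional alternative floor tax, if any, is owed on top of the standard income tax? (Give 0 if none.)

70,848 kr

Standard income tax:
  33,000 kr × 10% = 3,300 kr
  353,200 kr × 21% = 74,172 kr
  → 77,472 kr

Alternative floor tax:
  Base (adjusted book income): 650,000 kr
  Less exemption 32,000 kr → base 618,000 kr
  618,000 kr × 24% = 148,320 kr

Excess of alternative floor tax over standard income tax: 148,320 kr − 77,472 kr = 70,848 kr.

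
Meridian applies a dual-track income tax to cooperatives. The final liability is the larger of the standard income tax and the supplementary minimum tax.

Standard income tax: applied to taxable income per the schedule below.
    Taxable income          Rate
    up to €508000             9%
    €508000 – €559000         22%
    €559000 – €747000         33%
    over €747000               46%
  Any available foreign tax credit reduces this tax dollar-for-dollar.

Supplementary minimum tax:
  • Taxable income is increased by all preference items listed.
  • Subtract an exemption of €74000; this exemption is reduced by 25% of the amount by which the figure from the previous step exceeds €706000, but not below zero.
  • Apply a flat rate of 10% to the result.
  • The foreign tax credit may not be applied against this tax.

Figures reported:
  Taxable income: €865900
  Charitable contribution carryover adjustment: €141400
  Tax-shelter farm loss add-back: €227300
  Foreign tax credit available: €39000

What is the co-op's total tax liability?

€134674

Standard income tax:
  €508000 × 9% = €45720
  €51000 × 22% = €11220
  €188000 × 33% = €62040
  €118900 × 46% = €54694
  → €173674
  Less foreign tax credit €39000 → €134674

Supplementary minimum tax:
  Adjusted income: €865900 + €141400 + €227300 = €1234600
  Exemption: 25% × (€1234600 − €706000) = €132150 ≥ €74000, so the exemption is fully phased out
  Base: €1234600 − €0 = €1234600
  €1234600 × 10% = €123460

€134674 > €123460, so the standard income tax governs.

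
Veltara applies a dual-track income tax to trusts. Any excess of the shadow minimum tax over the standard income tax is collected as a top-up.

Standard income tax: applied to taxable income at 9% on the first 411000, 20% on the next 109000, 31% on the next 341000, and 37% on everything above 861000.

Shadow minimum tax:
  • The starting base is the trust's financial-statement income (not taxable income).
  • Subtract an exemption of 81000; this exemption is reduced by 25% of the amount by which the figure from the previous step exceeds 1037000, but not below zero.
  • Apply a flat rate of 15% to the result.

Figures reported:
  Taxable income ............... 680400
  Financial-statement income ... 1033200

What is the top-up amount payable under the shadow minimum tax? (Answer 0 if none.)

34316

Standard income tax:
  411000 × 9% = 36990
  109000 × 20% = 21800
  160400 × 31% = 49724
  → 108514

Shadow minimum tax:
  Base (financial-statement income): 1033200
  Exemption: 1033200 ≤ 1037000, so full 81000 applies
  Base: 1033200 − 81000 = 952200
  952200 × 15% = 142830

Excess of shadow minimum tax over standard income tax: 142830 − 108514 = 34316.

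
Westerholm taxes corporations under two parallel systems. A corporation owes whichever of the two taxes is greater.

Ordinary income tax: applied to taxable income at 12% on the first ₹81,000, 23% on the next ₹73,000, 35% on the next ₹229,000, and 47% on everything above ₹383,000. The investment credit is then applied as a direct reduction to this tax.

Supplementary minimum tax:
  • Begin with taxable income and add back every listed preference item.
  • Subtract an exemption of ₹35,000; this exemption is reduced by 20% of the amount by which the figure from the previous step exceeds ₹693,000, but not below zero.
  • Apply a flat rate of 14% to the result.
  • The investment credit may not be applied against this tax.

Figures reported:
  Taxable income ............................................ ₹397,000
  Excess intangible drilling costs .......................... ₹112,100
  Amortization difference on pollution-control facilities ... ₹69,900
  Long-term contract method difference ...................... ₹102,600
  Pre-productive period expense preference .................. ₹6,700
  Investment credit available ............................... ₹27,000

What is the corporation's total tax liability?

Supplementary minimum tax:
  Adjusted income: ₹397,000 + ₹112,100 + ₹69,900 + ₹102,600 + ₹6,700 = ₹688,300
  Exemption: ₹688,300 ≤ ₹693,000, so full ₹35,000 applies
  Base: ₹688,300 − ₹35,000 = ₹653,300
  ₹653,300 × 14% = ₹91,462

Ordinary income tax:
  ₹81,000 × 12% = ₹9,720
  ₹73,000 × 23% = ₹16,790
  ₹229,000 × 35% = ₹80,150
  ₹14,000 × 47% = ₹6,580
  → ₹113,240
  Less investment credit ₹27,000 → ₹86,240

₹91,462 > ₹86,240, so the supplementary minimum tax is the binding amount.

₹91,462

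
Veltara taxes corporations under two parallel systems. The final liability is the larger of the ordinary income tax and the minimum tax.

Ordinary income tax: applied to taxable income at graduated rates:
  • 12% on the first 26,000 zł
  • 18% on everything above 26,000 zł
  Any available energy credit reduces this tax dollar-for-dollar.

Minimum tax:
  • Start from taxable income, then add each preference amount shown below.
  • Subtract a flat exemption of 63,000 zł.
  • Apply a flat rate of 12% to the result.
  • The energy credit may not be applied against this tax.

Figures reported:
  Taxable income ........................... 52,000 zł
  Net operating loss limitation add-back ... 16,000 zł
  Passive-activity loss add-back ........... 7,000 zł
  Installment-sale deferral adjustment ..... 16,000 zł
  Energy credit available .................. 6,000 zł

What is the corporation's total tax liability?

3,360 zł

Ordinary income tax:
  26,000 zł × 12% = 3,120 zł
  26,000 zł × 18% = 4,680 zł
  → 7,800 zł
  Less energy credit 6,000 zł → 1,800 zł

Minimum tax:
  Adjusted income: 52,000 zł + 16,000 zł + 7,000 zł + 16,000 zł = 91,000 zł
  Less exemption 63,000 zł → base 28,000 zł
  28,000 zł × 12% = 3,360 zł

3,360 zł > 1,800 zł, so the minimum tax is the binding amount.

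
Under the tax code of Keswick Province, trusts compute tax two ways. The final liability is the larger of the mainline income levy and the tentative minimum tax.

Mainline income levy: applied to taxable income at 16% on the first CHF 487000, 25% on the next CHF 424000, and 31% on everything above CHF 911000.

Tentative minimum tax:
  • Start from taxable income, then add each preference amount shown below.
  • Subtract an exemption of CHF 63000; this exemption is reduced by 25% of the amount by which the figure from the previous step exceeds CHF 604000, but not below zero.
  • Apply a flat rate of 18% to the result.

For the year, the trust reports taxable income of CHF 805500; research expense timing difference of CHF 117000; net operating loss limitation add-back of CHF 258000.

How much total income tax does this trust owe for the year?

CHF 212490

Mainline income levy:
  CHF 487000 × 16% = CHF 77920
  CHF 318500 × 25% = CHF 79625
  → CHF 157545

Tentative minimum tax:
  Adjusted income: CHF 805500 + CHF 117000 + CHF 258000 = CHF 1180500
  Exemption: 25% × (CHF 1180500 − CHF 604000) = CHF 144125 ≥ CHF 63000, so the exemption is fully phased out
  Base: CHF 1180500 − CHF 0 = CHF 1180500
  CHF 1180500 × 18% = CHF 212490

CHF 212490 > CHF 157545, so the tentative minimum tax is the binding amount.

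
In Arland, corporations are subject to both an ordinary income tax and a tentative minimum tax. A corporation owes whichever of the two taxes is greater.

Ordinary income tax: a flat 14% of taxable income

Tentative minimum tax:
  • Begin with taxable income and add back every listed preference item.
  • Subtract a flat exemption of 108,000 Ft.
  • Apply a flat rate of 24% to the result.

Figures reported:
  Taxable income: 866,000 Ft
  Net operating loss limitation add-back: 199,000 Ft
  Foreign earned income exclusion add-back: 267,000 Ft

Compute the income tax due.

293,760 Ft

Ordinary income tax:
  866,000 Ft × 14% = 121,240 Ft

Tentative minimum tax:
  Adjusted income: 866,000 Ft + 199,000 Ft + 267,000 Ft = 1,332,000 Ft
  Less exemption 108,000 Ft → base 1,224,000 Ft
  1,224,000 Ft × 24% = 293,760 Ft

293,760 Ft > 121,240 Ft, so the tentative minimum tax is the binding amount.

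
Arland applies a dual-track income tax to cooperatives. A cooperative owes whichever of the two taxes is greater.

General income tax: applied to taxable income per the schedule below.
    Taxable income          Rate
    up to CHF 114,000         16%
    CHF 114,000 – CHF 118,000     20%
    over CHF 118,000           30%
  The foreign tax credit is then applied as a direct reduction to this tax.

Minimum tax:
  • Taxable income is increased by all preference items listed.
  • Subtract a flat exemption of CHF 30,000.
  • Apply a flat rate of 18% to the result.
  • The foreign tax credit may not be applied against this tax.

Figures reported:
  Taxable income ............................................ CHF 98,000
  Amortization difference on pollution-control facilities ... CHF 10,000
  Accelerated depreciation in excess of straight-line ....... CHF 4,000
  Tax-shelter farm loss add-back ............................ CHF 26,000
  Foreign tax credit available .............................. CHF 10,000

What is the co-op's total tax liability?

CHF 19,440

General income tax:
  CHF 98,000 × 16% = CHF 15,680
  Less foreign tax credit CHF 10,000 → CHF 5,680

Minimum tax:
  Adjusted income: CHF 98,000 + CHF 10,000 + CHF 4,000 + CHF 26,000 = CHF 138,000
  Less exemption CHF 30,000 → base CHF 108,000
  CHF 108,000 × 18% = CHF 19,440

CHF 19,440 > CHF 5,680, so the minimum tax is the binding amount.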